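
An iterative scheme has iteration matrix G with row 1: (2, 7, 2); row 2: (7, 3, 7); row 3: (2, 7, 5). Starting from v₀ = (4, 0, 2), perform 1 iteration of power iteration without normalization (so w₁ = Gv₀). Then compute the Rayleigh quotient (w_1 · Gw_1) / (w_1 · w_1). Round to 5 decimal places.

λ ≈ 11.51613

w1 = Gv₀ = (2·4 + 7·0 + 2·2; 7·4 + 3·0 + 7·2; 2·4 + 7·0 + 5·2) = (12, 42, 18)
Gw1 = (354, 336, 408)
w1·Gw1 = 12·354 + 42·336 + 18·408 = 25704; w1·w1 = 12·12 + 42·42 + 18·18 = 2232
λ ≈ 25704/2232 = 11.51613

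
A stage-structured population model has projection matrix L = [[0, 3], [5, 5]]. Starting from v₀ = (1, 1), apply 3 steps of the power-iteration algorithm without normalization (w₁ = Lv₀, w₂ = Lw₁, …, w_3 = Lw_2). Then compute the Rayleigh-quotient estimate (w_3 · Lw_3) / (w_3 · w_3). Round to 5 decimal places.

7.08942

w1 = Lv₀ = (0·1 + 3·1; 5·1 + 5·1) = (3, 10)
w2 = Lw1 = (0·3 + 3·10; 5·3 + 5·10) = (30, 65)
w3 = Lw2 = (195, 475)
Lw3 = (1425, 3350)
w3·Lw3 = 195·1425 + 475·3350 = 1869125; w3·w3 = 195·195 + 475·475 = 263650
λ ≈ 1869125/263650 = 7.08942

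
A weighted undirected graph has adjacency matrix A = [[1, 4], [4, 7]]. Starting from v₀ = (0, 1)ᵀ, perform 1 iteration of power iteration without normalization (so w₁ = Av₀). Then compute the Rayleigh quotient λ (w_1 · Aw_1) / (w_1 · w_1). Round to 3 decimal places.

w1 = Av₀ = (1·0 + 4·1; 4·0 + 7·1) = (4, 7)
Aw1 = (32, 65)
w1·Aw1 = 4·32 + 7·65 = 583; w1·w1 = 4·4 + 7·7 = 65
λ ≈ 583/65 = 8.969

λ ≈ 8.969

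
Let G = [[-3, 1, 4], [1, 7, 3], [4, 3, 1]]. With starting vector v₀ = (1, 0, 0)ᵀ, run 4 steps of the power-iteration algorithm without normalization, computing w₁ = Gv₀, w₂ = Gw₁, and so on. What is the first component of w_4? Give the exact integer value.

957

w1 = Gv₀ = (-3, 1, 4)
w2 = Gw1 = (26, 16, -5)
w3 = Gw2 = (-82, 123, 147)
w4 = Gw3 = (957, 1220, 188)
The requested component of w4 is 957.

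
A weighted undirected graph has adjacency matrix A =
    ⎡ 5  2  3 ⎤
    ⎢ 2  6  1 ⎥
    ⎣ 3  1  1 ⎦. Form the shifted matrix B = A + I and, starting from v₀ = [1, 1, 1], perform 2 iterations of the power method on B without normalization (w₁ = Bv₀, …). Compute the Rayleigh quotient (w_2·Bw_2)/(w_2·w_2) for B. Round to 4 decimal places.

B = A + I has rows (6, 2, 3); (2, 7, 1); (3, 1, 2)
w1 = Bv₀ = (6·1 + 2·1 + 3·1; 2·1 + 7·1 + 1·1; 3·1 + 1·1 + 2·1) = (11, 10, 6)
w2 = Bw1 = (6·11 + 2·10 + 3·6; 2·11 + 7·10 + 1·6; 3·11 + 1·10 + 2·6) = (104, 98, 55)
Bw2 = (985, 949, 520)
w2·Bw2 = 224042; w2·w2 = 23445; μ ≈ 224042/23445 = 9.5561

μ ≈ 9.5561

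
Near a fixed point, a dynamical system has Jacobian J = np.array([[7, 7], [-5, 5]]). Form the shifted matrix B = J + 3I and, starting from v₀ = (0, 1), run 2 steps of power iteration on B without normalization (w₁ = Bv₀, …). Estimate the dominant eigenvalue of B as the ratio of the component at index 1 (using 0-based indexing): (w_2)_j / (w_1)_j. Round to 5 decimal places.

B = J + 3I has rows (10, 7); (-5, 8)
w1 = Bv₀ = (10·0 + 7·1; (-5)·0 + 8·1) = (7, 8)
w2 = Bw1 = (10·7 + 7·8; (-5)·7 + 8·8) = (126, 29)
Ratio: 29/8 = 3.62500

3.62500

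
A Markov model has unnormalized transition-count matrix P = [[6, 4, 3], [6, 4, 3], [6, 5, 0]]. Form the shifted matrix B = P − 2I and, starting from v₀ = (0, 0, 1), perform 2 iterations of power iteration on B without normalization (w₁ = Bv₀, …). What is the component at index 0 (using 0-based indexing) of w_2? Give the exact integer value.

B = P − 2I has rows (4, 4, 3); (6, 2, 3); (6, 5, -2)
w1 = Bv₀ = (4·0 + 4·0 + 3·1; 6·0 + 2·0 + 3·1; 6·0 + 5·0 + (-2)·1) = (3, 3, -2)
w2 = Bw1 = (4·3 + 4·3 + 3·(-2); 6·3 + 2·3 + 3·(-2); 6·3 + 5·3 + (-2)·(-2)) = (18, 18, 37)
Requested component of w2: 18

18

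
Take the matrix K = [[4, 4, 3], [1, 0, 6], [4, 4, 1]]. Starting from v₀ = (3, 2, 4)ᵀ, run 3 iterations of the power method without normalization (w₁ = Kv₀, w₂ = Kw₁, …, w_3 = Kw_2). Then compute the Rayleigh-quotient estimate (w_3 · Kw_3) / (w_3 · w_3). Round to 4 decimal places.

9.0811

w1 = Kv₀ = (4·3 + 4·2 + 3·4; 1·3 + 0·2 + 6·4; 4·3 + 4·2 + 1·4) = (32, 27, 24)
w2 = Kw1 = (4·32 + 4·27 + 3·24; 1·32 + 0·27 + 6·24; 4·32 + 4·27 + 1·24) = (308, 176, 260)
w3 = Kw2 = (2716, 1868, 2196)
Kw3 = (24924, 15892, 20532)
w3·Kw3 = 2716·24924 + 1868·15892 + 2196·20532 = 142468112; w3·w3 = 2716·2716 + 1868·1868 + 2196·2196 = 15688496
λ ≈ 142468112/15688496 = 9.0811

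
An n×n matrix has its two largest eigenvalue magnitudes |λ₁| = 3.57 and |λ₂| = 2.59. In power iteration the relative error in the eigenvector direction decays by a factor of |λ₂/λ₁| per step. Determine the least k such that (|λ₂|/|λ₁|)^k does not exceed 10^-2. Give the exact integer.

15

|λ₂/λ₁| = 2.59/3.57 = 0.72549
Need k ≥ ln(10^-2) / ln(0.72549) = -4.6052 / -0.3209 ≈ 14.350
Smallest integer k satisfying the bound: 15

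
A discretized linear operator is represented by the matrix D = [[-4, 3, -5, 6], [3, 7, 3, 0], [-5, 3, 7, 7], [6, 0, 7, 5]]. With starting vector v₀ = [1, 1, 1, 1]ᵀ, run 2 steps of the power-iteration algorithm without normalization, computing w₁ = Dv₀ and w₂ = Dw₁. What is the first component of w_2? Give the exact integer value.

87

w1 = Dv₀ = ((-4)·1 + 3·1 + (-5)·1 + 6·1; 3·1 + 7·1 + 3·1 + 0·1; (-5)·1 + 3·1 + 7·1 + 7·1; 6·1 + 0·1 + 7·1 + 5·1) = (0, 13, 12, 18)
w2 = Dw1 = ((-4)·0 + 3·13 + (-5)·12 + 6·18; 3·0 + 7·13 + 3·12 + 0·18; (-5)·0 + 3·13 + 7·12 + 7·18; 6·0 + 0·13 + 7·12 + 5·18) = (87, 127, 249, 174)
The requested component of w2 is 87.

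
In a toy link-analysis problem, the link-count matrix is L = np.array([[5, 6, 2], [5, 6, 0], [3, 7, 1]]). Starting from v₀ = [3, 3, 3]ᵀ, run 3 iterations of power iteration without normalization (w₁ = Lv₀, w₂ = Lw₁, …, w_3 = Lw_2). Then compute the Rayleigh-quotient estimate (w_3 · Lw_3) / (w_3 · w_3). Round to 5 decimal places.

w1 = Lv₀ = (39, 33, 33)
w2 = Lw1 = (459, 393, 381)
w3 = Lw2 = (5415, 4653, 4509)
Lw3 = (64011, 54993, 53325)
w3·Lw3 = 5415·64011 + 4653·54993 + 4509·53325 = 842944419; w3·w3 = 5415·5415 + 4653·4653 + 4509·4509 = 71303715
λ ≈ 842944419/71303715 = 11.82189

11.82189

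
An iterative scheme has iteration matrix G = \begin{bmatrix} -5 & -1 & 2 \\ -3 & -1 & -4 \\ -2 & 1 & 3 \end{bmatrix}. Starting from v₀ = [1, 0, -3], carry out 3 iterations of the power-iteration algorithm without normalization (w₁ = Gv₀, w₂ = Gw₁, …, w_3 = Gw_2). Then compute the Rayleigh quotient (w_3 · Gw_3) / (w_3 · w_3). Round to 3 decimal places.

w1 = Gv₀ = ((-5)·1 + (-1)·0 + 2·(-3); (-3)·1 + (-1)·0 + (-4)·(-3); (-2)·1 + 1·0 + 3·(-3)) = (-11, 9, -11)
w2 = Gw1 = ((-5)·(-11) + (-1)·9 + 2·(-11); (-3)·(-11) + (-1)·9 + (-4)·(-11); (-2)·(-11) + 1·9 + 3·(-11)) = (24, 68, -2)
w3 = Gw2 = (-192, -132, 14)
Gw3 = (1120, 652, 294)
w3·Gw3 = (-192)·1120 + (-132)·652 + 14·294 = -296988; w3·w3 = (-192)·(-192) + (-132)·(-132) + 14·14 = 54484
λ ≈ -296988/54484 = -5.451

λ ≈ -5.451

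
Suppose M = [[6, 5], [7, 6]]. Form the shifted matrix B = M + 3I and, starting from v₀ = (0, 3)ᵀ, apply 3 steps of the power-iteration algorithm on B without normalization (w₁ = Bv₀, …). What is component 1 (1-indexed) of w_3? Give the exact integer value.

4170

B = M + 3I has rows (9, 5); (7, 9)
w1 = Bv₀ = (9·0 + 5·3; 7·0 + 9·3) = (15, 27)
w2 = Bw1 = (9·15 + 5·27; 7·15 + 9·27) = (270, 348)
w3 = Bw2 = (4170, 5022)
Requested component of w3: 4170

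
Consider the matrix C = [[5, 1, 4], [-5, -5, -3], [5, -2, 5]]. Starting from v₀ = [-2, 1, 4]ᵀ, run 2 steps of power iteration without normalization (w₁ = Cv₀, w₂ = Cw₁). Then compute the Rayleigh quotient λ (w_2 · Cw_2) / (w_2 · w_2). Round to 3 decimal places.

w1 = Cv₀ = (7, -7, 8)
w2 = Cw1 = (60, -24, 89)
Cw2 = (632, -447, 793)
w2·Cw2 = 60·632 + (-24)·(-447) + 89·793 = 119225; w2·w2 = 60·60 + (-24)·(-24) + 89·89 = 12097
λ ≈ 119225/12097 = 9.856

λ ≈ 9.856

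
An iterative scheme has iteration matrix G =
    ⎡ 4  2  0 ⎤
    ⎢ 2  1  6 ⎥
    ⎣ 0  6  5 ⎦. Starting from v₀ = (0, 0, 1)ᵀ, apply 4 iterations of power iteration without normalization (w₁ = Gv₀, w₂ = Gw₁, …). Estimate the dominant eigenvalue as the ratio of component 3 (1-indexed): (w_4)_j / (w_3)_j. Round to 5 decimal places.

9.90595

w1 = Gv₀ = (4·0 + 2·0 + 0·1; 2·0 + 1·0 + 6·1; 0·0 + 6·0 + 5·1) = (0, 6, 5)
w2 = Gw1 = (4·0 + 2·6 + 0·5; 2·0 + 1·6 + 6·5; 0·0 + 6·6 + 5·5) = (12, 36, 61)
w3 = Gw2 = (120, 426, 521)
w4 = Gw3 = (1332, 3792, 5161)
Ratio at component: 5161 / 521 = 9.90595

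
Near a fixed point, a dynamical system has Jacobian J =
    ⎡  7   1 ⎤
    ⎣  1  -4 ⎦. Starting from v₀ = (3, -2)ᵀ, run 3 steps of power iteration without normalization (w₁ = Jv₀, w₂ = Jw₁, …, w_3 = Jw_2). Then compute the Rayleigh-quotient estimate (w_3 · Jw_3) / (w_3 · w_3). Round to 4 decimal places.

w1 = Jv₀ = (7·3 + 1·(-2); 1·3 + (-4)·(-2)) = (19, 11)
w2 = Jw1 = (7·19 + 1·11; 1·19 + (-4)·11) = (144, -25)
w3 = Jw2 = (983, 244)
Jw3 = (7125, 7)
w3·Jw3 = 983·7125 + 244·7 = 7005583; w3·w3 = 983·983 + 244·244 = 1025825
λ ≈ 7005583/1025825 = 6.8292

6.8292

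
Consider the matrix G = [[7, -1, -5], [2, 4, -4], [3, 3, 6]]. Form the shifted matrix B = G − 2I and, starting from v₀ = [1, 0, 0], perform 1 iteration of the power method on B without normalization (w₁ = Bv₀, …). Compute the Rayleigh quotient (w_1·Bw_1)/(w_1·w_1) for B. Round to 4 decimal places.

3.7632

B = G − 2I has rows (5, -1, -5); (2, 2, -4); (3, 3, 4)
w1 = Bv₀ = (5·1 + (-1)·0 + (-5)·0; 2·1 + 2·0 + (-4)·0; 3·1 + 3·0 + 4·0) = (5, 2, 3)
Bw1 = (8, 2, 33)
w1·Bw1 = 143; w1·w1 = 38; μ ≈ 143/38 = 3.7632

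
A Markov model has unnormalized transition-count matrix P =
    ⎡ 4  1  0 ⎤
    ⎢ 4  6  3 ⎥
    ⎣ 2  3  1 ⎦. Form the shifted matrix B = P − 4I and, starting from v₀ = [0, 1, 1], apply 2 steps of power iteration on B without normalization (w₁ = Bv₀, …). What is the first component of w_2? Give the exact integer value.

B = P − 4I has rows (0, 1, 0); (4, 2, 3); (2, 3, -3)
w1 = Bv₀ = (0·0 + 1·1 + 0·1; 4·0 + 2·1 + 3·1; 2·0 + 3·1 + (-3)·1) = (1, 5, 0)
w2 = Bw1 = (0·1 + 1·5 + 0·0; 4·1 + 2·5 + 3·0; 2·1 + 3·5 + (-3)·0) = (5, 14, 17)
Requested component of w2: 5

5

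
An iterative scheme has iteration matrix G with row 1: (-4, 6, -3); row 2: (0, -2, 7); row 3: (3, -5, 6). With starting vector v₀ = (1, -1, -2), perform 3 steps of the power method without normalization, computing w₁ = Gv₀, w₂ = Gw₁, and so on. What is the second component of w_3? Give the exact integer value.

176

w1 = Gv₀ = ((-4)·1 + 6·(-1) + (-3)·(-2); 0·1 + (-2)·(-1) + 7·(-2); 3·1 + (-5)·(-1) + 6·(-2)) = (-4, -12, -4)
w2 = Gw1 = ((-4)·(-4) + 6·(-12) + (-3)·(-4); 0·(-4) + (-2)·(-12) + 7·(-4); 3·(-4) + (-5)·(-12) + 6·(-4)) = (-44, -4, 24)
w3 = Gw2 = (80, 176, 32)
The requested component of w3 is 176.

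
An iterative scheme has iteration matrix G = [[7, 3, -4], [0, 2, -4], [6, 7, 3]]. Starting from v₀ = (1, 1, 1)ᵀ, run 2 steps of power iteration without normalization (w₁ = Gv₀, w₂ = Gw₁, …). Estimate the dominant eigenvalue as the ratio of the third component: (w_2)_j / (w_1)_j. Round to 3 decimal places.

w1 = Gv₀ = (7·1 + 3·1 + (-4)·1; 0·1 + 2·1 + (-4)·1; 6·1 + 7·1 + 3·1) = (6, -2, 16)
w2 = Gw1 = (7·6 + 3·(-2) + (-4)·16; 0·6 + 2·(-2) + (-4)·16; 6·6 + 7·(-2) + 3·16) = (-28, -68, 70)
Ratio at component: 70 / 16 = 4.375

λ ≈ 4.375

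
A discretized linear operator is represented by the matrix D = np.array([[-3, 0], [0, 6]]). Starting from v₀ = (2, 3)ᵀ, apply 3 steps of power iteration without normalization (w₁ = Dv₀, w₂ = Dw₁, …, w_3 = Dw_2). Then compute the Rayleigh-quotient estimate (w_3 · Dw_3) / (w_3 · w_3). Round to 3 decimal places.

w1 = Dv₀ = ((-3)·2 + 0·3; 0·2 + 6·3) = (-6, 18)
w2 = Dw1 = ((-3)·(-6) + 0·18; 0·(-6) + 6·18) = (18, 108)
w3 = Dw2 = (-54, 648)
Dw3 = (162, 3888)
w3·Dw3 = (-54)·162 + 648·3888 = 2510676; w3·w3 = (-54)·(-54) + 648·648 = 422820
λ ≈ 2510676/422820 = 5.938

5.938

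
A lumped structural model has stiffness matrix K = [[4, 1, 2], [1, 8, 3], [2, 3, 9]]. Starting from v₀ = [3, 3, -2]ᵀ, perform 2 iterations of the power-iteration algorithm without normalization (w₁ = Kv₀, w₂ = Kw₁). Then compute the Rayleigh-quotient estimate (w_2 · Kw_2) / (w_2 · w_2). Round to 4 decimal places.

10.3038

w1 = Kv₀ = (11, 21, -3)
w2 = Kw1 = (59, 170, 58)
Kw2 = (522, 1593, 1150)
w2·Kw2 = 59·522 + 170·1593 + 58·1150 = 368308; w2·w2 = 59·59 + 170·170 + 58·58 = 35745
λ ≈ 368308/35745 = 10.3038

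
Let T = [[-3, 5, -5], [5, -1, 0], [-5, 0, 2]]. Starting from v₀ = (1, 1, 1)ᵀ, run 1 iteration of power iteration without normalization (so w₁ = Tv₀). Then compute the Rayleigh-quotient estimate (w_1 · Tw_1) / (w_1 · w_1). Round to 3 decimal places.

w1 = Tv₀ = ((-3)·1 + 5·1 + (-5)·1; 5·1 + (-1)·1 + 0·1; (-5)·1 + 0·1 + 2·1) = (-3, 4, -3)
Tw1 = (44, -19, 9)
w1·Tw1 = (-3)·44 + 4·(-19) + (-3)·9 = -235; w1·w1 = (-3)·(-3) + 4·4 + (-3)·(-3) = 34
λ ≈ -235/34 = -6.912

-6.912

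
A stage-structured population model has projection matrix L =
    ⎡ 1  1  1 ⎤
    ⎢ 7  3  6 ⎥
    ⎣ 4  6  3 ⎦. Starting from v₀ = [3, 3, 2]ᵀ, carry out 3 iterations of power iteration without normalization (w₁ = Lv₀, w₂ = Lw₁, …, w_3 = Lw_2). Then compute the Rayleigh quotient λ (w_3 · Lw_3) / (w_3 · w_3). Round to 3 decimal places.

λ ≈ 10.194

w1 = Lv₀ = (1·3 + 1·3 + 1·2; 7·3 + 3·3 + 6·2; 4·3 + 6·3 + 3·2) = (8, 42, 36)
w2 = Lw1 = (1·8 + 1·42 + 1·36; 7·8 + 3·42 + 6·36; 4·8 + 6·42 + 3·36) = (86, 398, 392)
w3 = Lw2 = (876, 4148, 3908)
Lw3 = (8932, 42024, 40116)
w3·Lw3 = 876·8932 + 4148·42024 + 3908·40116 = 338913312; w3·w3 = 876·876 + 4148·4148 + 3908·3908 = 33245744
λ ≈ 338913312/33245744 = 10.194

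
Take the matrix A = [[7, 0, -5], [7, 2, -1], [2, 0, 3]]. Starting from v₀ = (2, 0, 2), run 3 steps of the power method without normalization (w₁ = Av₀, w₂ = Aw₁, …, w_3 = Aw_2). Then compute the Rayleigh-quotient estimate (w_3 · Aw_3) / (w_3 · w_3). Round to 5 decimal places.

w1 = Av₀ = (4, 12, 10)
w2 = Aw1 = (-22, 42, 38)
w3 = Aw2 = (-344, -108, 70)
Aw3 = (-2758, -2694, -478)
w3·Aw3 = (-344)·(-2758) + (-108)·(-2694) + 70·(-478) = 1206244; w3·w3 = (-344)·(-344) + (-108)·(-108) + 70·70 = 134900
λ ≈ 1206244/134900 = 8.94176

λ ≈ 8.94176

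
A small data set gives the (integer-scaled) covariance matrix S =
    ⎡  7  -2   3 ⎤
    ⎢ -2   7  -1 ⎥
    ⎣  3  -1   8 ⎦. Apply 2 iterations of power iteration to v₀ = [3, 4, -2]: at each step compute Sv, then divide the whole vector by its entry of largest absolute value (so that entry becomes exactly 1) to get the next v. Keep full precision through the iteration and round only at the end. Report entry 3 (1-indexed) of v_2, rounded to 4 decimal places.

Sv0 = (7.00000, 24.00000, -11.00000); divide by 24.00000 → v1 = (0.29167, 1.00000, -0.45833)
Sv1 = (-1.33333, 6.87500, -3.79167); divide by 6.87500 → v2 = (-0.19394, 1.00000, -0.55152)
Requested entry of v2: -91/165 = -0.5515

-0.5515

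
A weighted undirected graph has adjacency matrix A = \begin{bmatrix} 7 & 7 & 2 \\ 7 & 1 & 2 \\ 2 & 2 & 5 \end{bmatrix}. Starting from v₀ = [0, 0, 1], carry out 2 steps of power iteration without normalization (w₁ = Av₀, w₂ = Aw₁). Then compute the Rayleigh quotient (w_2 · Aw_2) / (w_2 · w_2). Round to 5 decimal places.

w1 = Av₀ = (7·0 + 7·0 + 2·1; 7·0 + 1·0 + 2·1; 2·0 + 2·0 + 5·1) = (2, 2, 5)
w2 = Aw1 = (7·2 + 7·2 + 2·5; 7·2 + 1·2 + 2·5; 2·2 + 2·2 + 5·5) = (38, 26, 33)
Aw2 = (514, 358, 293)
w2·Aw2 = 38·514 + 26·358 + 33·293 = 38509; w2·w2 = 38·38 + 26·26 + 33·33 = 3209
λ ≈ 38509/3209 = 12.00031

12.00031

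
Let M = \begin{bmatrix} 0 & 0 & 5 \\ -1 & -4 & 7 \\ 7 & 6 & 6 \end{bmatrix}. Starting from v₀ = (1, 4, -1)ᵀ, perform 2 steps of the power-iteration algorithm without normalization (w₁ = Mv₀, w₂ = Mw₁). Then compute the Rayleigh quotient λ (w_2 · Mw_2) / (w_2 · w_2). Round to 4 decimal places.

w1 = Mv₀ = (0·1 + 0·4 + 5·(-1); (-1)·1 + (-4)·4 + 7·(-1); 7·1 + 6·4 + 6·(-1)) = (-5, -24, 25)
w2 = Mw1 = (0·(-5) + 0·(-24) + 5·25; (-1)·(-5) + (-4)·(-24) + 7·25; 7·(-5) + 6·(-24) + 6·25) = (125, 276, -29)
Mw2 = (-145, -1432, 2357)
w2·Mw2 = 125·(-145) + 276·(-1432) + (-29)·2357 = -481710; w2·w2 = 125·125 + 276·276 + (-29)·(-29) = 92642
λ ≈ -481710/92642 = -5.1997

-5.1997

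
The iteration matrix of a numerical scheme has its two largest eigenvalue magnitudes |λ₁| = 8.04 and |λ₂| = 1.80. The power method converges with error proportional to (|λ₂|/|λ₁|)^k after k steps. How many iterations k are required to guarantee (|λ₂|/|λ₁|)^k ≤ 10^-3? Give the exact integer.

|λ₂/λ₁| = 1.80/8.04 = 0.22388
Need k ≥ ln(10^-3) / ln(0.22388) = -6.9078 / -1.4966 ≈ 4.616
Smallest integer k satisfying the bound: 5

5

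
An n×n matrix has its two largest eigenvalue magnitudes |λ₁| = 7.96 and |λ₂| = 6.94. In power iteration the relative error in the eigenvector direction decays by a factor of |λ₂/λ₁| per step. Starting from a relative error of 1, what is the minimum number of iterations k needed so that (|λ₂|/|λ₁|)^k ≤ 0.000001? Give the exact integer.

101

|λ₂/λ₁| = 6.94/7.96 = 0.87186
Need k ≥ ln(0.000001) / ln(0.87186) = -13.8155 / -0.1371 ≈ 100.750
Smallest integer k satisfying the bound: 101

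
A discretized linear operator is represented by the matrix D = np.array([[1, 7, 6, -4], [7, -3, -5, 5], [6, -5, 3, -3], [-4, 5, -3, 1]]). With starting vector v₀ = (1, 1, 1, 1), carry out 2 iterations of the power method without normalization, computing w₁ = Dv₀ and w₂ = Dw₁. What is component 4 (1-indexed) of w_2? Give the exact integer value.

w1 = Dv₀ = (10, 4, 1, -1)
w2 = Dw1 = (48, 48, 46, -24)
The requested component of w2 is -24.

-24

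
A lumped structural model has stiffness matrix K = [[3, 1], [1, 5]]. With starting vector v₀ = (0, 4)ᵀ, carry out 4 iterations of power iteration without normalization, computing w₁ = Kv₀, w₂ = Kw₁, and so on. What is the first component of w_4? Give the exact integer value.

1152

w1 = Kv₀ = (4, 20)
w2 = Kw1 = (32, 104)
w3 = Kw2 = (200, 552)
w4 = Kw3 = (1152, 2960)
The requested component of w4 is 1152.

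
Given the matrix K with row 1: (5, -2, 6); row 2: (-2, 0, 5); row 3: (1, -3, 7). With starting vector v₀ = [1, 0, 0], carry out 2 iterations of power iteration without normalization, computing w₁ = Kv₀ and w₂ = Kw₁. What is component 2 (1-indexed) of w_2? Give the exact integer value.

w1 = Kv₀ = (5·1 + (-2)·0 + 6·0; (-2)·1 + 0·0 + 5·0; 1·1 + (-3)·0 + 7·0) = (5, -2, 1)
w2 = Kw1 = (5·5 + (-2)·(-2) + 6·1; (-2)·5 + 0·(-2) + 5·1; 1·5 + (-3)·(-2) + 7·1) = (35, -5, 18)
The requested component of w2 is -5.

-5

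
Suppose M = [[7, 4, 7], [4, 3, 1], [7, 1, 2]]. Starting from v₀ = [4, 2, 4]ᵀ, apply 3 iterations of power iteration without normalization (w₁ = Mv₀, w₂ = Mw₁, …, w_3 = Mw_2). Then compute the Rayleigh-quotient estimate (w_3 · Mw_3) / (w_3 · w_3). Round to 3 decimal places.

λ ≈ 13.377

w1 = Mv₀ = (7·4 + 4·2 + 7·4; 4·4 + 3·2 + 1·4; 7·4 + 1·2 + 2·4) = (64, 26, 38)
w2 = Mw1 = (7·64 + 4·26 + 7·38; 4·64 + 3·26 + 1·38; 7·64 + 1·26 + 2·38) = (818, 372, 550)
w3 = Mw2 = (11064, 4938, 7198)
Mw3 = (147586, 66268, 96782)
w3·Mw3 = 11064·147586 + 4938·66268 + 7198·96782 = 2656759724; w3·w3 = 11064·11064 + 4938·4938 + 7198·7198 = 198607144
λ ≈ 2656759724/198607144 = 13.377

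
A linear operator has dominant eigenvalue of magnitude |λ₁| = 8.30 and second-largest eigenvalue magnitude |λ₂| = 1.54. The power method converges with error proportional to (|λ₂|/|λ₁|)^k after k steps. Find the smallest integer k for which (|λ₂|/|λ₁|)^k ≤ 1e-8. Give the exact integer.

11

|λ₂/λ₁| = 1.54/8.30 = 0.18554
Need k ≥ ln(1e-8) / ln(0.18554) = -18.4207 / -1.6845 ≈ 10.936
Smallest integer k satisfying the bound: 11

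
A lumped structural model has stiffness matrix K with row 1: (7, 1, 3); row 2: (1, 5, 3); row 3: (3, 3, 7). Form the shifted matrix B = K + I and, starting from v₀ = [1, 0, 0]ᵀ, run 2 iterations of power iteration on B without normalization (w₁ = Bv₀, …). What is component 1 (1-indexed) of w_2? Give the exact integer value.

74

B = K + I has rows (8, 1, 3); (1, 6, 3); (3, 3, 8)
w1 = Bv₀ = (8·1 + 1·0 + 3·0; 1·1 + 6·0 + 3·0; 3·1 + 3·0 + 8·0) = (8, 1, 3)
w2 = Bw1 = (8·8 + 1·1 + 3·3; 1·8 + 6·1 + 3·3; 3·8 + 3·1 + 8·3) = (74, 23, 51)
Requested component of w2: 74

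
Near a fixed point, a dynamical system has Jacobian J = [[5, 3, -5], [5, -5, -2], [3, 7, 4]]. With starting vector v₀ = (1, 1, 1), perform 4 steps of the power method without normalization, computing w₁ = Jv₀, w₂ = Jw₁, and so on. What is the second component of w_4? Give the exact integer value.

-885

w1 = Jv₀ = (3, -2, 14)
w2 = Jw1 = (-61, -3, 51)
w3 = Jw2 = (-569, -392, 0)
w4 = Jw3 = (-4021, -885, -4451)
The requested component of w4 is -885.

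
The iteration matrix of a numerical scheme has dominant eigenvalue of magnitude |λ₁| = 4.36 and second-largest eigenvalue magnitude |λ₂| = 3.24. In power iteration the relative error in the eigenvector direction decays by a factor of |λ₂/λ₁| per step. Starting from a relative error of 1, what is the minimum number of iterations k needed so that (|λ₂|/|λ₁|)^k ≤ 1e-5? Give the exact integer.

39

|λ₂/λ₁| = 3.24/4.36 = 0.74312
Need k ≥ ln(1e-5) / ln(0.74312) = -11.5129 / -0.2969 ≈ 38.777
Smallest integer k satisfying the bound: 39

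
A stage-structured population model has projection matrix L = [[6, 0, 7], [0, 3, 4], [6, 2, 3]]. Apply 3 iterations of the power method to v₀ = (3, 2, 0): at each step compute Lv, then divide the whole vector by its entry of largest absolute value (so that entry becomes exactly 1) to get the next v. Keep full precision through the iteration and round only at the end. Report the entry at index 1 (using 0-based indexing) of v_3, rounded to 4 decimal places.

Lv0 = (18.00000, 6.00000, 22.00000); divide by 22.00000 → v1 = (0.81818, 0.27273, 1.00000)
Lv1 = (11.90909, 4.81818, 8.45455); divide by 11.90909 → v2 = (1.00000, 0.40458, 0.70992)
Lv2 = (10.96947, 4.05344, 8.93893); divide by 10.96947 → v3 = (1.00000, 0.36952, 0.81489)
Requested entry of v3: 1062/2874 = 0.3695

0.3695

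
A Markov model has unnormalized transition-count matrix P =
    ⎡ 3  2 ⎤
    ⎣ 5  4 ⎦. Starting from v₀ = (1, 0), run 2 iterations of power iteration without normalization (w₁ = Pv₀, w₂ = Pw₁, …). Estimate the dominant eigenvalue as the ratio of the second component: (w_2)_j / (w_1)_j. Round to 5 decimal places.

w1 = Pv₀ = (3, 5)
w2 = Pw1 = (19, 35)
Ratio at component: 35 / 5 = 7.00000

7.00000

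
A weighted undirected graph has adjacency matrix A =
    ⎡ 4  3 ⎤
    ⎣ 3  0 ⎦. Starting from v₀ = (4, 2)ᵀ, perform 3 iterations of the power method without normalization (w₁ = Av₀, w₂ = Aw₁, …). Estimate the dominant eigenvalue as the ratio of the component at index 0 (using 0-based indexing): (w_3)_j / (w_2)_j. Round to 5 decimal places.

λ ≈ 5.59677

w1 = Av₀ = (4·4 + 3·2; 3·4 + 0·2) = (22, 12)
w2 = Aw1 = (4·22 + 3·12; 3·22 + 0·12) = (124, 66)
w3 = Aw2 = (694, 372)
Ratio at component: 694 / 124 = 5.59677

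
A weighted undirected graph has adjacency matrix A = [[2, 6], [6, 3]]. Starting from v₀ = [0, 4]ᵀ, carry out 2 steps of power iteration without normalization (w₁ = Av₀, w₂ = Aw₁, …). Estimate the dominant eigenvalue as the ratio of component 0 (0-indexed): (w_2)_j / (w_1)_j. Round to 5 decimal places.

5.00000

w1 = Av₀ = (24, 12)
w2 = Aw1 = (120, 180)
Ratio at component: 120 / 24 = 5.00000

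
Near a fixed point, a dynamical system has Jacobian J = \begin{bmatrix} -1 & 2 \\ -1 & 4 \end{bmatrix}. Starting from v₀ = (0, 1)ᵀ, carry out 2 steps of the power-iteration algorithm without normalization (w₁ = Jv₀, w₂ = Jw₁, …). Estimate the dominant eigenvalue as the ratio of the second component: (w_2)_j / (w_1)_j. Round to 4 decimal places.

w1 = Jv₀ = ((-1)·0 + 2·1; (-1)·0 + 4·1) = (2, 4)
w2 = Jw1 = ((-1)·2 + 2·4; (-1)·2 + 4·4) = (6, 14)
Ratio at component: 14 / 4 = 3.5000

λ ≈ 3.5000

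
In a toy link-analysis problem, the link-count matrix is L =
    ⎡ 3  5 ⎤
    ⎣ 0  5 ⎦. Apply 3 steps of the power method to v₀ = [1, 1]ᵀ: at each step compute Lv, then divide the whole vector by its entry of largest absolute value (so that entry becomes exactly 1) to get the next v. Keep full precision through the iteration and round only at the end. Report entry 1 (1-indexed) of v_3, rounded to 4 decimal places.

1.0000

Lv0 = (8.00000, 5.00000); divide by 8.00000 → v1 = (1.00000, 0.62500)
Lv1 = (6.12500, 3.12500); divide by 6.12500 → v2 = (1.00000, 0.51020)
Lv2 = (5.55102, 2.55102); divide by 5.55102 → v3 = (1.00000, 0.45956)
Requested entry of v3: 272/272 = 1.0000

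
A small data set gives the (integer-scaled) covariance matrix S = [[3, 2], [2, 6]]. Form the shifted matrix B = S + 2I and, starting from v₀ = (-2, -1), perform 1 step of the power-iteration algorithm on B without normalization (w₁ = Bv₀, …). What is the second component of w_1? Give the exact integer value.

B = S + 2I has rows (5, 2); (2, 8)
w1 = Bv₀ = (5·(-2) + 2·(-1); 2·(-2) + 8·(-1)) = (-12, -12)
Requested component of w1: -12

-12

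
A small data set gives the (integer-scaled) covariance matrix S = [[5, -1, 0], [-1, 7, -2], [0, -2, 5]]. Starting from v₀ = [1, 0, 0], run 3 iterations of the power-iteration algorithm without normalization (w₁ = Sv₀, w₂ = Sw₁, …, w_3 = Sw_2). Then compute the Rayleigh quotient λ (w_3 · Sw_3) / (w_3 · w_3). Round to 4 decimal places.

7.1527

w1 = Sv₀ = (5·1 + (-1)·0 + 0·0; (-1)·1 + 7·0 + (-2)·0; 0·1 + (-2)·0 + 5·0) = (5, -1, 0)
w2 = Sw1 = (5·5 + (-1)·(-1) + 0·0; (-1)·5 + 7·(-1) + (-2)·0; 0·5 + (-2)·(-1) + 5·0) = (26, -12, 2)
w3 = Sw2 = (142, -114, 34)
Sw3 = (824, -1008, 398)
w3·Sw3 = 142·824 + (-114)·(-1008) + 34·398 = 245452; w3·w3 = 142·142 + (-114)·(-114) + 34·34 = 34316
λ ≈ 245452/34316 = 7.1527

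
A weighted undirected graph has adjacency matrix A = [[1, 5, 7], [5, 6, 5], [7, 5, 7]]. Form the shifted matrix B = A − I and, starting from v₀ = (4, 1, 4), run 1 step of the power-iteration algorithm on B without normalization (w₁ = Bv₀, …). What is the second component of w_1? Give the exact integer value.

B = A − I has rows (0, 5, 7); (5, 5, 5); (7, 5, 6)
w1 = Bv₀ = (0·4 + 5·1 + 7·4; 5·4 + 5·1 + 5·4; 7·4 + 5·1 + 6·4) = (33, 45, 57)
Requested component of w1: 45

45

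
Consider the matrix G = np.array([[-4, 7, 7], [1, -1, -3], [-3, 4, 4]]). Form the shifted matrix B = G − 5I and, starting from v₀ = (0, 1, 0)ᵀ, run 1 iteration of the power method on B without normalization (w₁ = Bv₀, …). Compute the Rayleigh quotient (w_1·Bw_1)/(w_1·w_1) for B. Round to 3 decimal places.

B = G − 5I has rows (-9, 7, 7); (1, -6, -3); (-3, 4, -1)
w1 = Bv₀ = (7, -6, 4)
Bw1 = (-77, 31, -49)
w1·Bw1 = -921; w1·w1 = 101; μ ≈ -921/101 = -9.119

-9.119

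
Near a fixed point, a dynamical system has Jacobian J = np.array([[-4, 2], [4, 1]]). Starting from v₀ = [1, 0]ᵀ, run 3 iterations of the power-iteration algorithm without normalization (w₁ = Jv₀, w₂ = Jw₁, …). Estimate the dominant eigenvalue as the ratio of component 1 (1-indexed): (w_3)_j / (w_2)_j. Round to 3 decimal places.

-5.000

w1 = Jv₀ = ((-4)·1 + 2·0; 4·1 + 1·0) = (-4, 4)
w2 = Jw1 = ((-4)·(-4) + 2·4; 4·(-4) + 1·4) = (24, -12)
w3 = Jw2 = (-120, 84)
Ratio at component: -120 / 24 = -5.000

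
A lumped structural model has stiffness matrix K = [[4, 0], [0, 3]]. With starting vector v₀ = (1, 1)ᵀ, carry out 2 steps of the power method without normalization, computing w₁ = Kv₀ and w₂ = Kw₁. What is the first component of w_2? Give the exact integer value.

w1 = Kv₀ = (4·1 + 0·1; 0·1 + 3·1) = (4, 3)
w2 = Kw1 = (4·4 + 0·3; 0·4 + 3·3) = (16, 9)
The requested component of w2 is 16.

16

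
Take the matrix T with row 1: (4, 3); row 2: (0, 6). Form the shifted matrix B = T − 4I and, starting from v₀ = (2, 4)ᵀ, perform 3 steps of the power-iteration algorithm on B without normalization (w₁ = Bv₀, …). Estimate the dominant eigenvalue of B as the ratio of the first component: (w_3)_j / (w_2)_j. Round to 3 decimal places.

B = T − 4I has rows (0, 3); (0, 2)
w1 = Bv₀ = (0·2 + 3·4; 0·2 + 2·4) = (12, 8)
w2 = Bw1 = (0·12 + 3·8; 0·12 + 2·8) = (24, 16)
w3 = Bw2 = (48, 32)
Ratio: 48/24 = 2.000

μ ≈ 2.000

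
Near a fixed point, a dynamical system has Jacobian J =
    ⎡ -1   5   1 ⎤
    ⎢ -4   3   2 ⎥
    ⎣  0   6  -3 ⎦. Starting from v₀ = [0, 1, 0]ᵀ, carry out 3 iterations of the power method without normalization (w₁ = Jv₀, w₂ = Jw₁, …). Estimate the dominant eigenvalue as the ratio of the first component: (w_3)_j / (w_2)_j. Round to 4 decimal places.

λ ≈ -0.6875

w1 = Jv₀ = (5, 3, 6)
w2 = Jw1 = (16, 1, 0)
w3 = Jw2 = (-11, -61, 6)
Ratio at component: -11 / 16 = -0.6875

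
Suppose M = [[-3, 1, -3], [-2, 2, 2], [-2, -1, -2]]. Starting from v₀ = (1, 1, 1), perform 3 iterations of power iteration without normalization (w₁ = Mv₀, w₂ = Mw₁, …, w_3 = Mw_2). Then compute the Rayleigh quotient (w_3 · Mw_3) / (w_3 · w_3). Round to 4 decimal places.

λ ≈ -4.9656

w1 = Mv₀ = ((-3)·1 + 1·1 + (-3)·1; (-2)·1 + 2·1 + 2·1; (-2)·1 + (-1)·1 + (-2)·1) = (-5, 2, -5)
w2 = Mw1 = ((-3)·(-5) + 1·2 + (-3)·(-5); (-2)·(-5) + 2·2 + 2·(-5); (-2)·(-5) + (-1)·2 + (-2)·(-5)) = (32, 4, 18)
w3 = Mw2 = (-146, -20, -104)
Mw3 = (730, 44, 520)
w3·Mw3 = (-146)·730 + (-20)·44 + (-104)·520 = -161540; w3·w3 = (-146)·(-146) + (-20)·(-20) + (-104)·(-104) = 32532
λ ≈ -161540/32532 = -4.9656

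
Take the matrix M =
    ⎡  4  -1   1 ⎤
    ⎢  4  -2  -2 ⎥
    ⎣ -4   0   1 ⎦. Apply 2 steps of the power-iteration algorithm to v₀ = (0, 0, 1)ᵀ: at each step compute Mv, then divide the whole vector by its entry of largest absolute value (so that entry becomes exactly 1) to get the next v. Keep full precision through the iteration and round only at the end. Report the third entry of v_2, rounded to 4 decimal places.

Mv0 = (1.00000, -2.00000, 1.00000); divide by -2.00000 → v1 = (-0.50000, 1.00000, -0.50000)
Mv1 = (-3.50000, -3.00000, 1.50000); divide by -3.50000 → v2 = (1.00000, 0.85714, -0.42857)
Requested entry of v2: -3/7 = -0.4286

-0.4286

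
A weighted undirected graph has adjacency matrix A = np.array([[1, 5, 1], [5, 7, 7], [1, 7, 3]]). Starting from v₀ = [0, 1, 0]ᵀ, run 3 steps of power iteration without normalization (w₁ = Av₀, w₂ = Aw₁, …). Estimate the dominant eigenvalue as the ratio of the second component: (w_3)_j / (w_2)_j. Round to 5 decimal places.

w1 = Av₀ = (1·0 + 5·1 + 1·0; 5·0 + 7·1 + 7·0; 1·0 + 7·1 + 3·0) = (5, 7, 7)
w2 = Aw1 = (1·5 + 5·7 + 1·7; 5·5 + 7·7 + 7·7; 1·5 + 7·7 + 3·7) = (47, 123, 75)
w3 = Aw2 = (737, 1621, 1133)
Ratio at component: 1621 / 123 = 13.17886

λ ≈ 13.17886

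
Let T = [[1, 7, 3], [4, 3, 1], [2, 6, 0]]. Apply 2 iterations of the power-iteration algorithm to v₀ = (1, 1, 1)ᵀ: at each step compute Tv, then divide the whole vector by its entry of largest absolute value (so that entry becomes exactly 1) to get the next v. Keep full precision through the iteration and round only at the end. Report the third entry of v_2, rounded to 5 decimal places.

0.76923

Tv0 = (11.000000, 8.000000, 8.000000); divide by 11.000000 → v1 = (1.000000, 0.727273, 0.727273)
Tv1 = (8.272727, 6.909091, 6.363636); divide by 8.272727 → v2 = (1.000000, 0.835165, 0.769231)
Requested entry of v2: 70/91 = 0.76923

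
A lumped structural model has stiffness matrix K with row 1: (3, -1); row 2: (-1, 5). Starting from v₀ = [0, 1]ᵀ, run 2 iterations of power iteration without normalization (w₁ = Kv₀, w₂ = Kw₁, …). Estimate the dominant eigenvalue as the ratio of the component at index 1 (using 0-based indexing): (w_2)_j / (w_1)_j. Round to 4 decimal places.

w1 = Kv₀ = (3·0 + (-1)·1; (-1)·0 + 5·1) = (-1, 5)
w2 = Kw1 = (3·(-1) + (-1)·5; (-1)·(-1) + 5·5) = (-8, 26)
Ratio at component: 26 / 5 = 5.2000

λ ≈ 5.2000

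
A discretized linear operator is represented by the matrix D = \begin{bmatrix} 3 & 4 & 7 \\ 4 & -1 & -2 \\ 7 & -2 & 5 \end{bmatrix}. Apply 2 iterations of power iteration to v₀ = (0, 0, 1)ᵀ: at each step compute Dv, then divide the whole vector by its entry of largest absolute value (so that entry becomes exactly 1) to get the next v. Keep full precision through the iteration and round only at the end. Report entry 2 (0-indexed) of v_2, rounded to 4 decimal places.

Dv0 = (7.00000, -2.00000, 5.00000); divide by 7.00000 → v1 = (1.00000, -0.28571, 0.71429)
Dv1 = (6.85714, 2.85714, 11.14286); divide by 11.14286 → v2 = (0.61538, 0.25641, 1.00000)
Requested entry of v2: 78/78 = 1.0000

1.0000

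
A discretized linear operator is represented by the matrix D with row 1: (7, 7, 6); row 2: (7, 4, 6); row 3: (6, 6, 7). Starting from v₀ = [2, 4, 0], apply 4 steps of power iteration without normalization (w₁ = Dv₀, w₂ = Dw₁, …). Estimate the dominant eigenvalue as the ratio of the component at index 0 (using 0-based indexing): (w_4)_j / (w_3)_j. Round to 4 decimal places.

w1 = Dv₀ = (7·2 + 7·4 + 6·0; 7·2 + 4·4 + 6·0; 6·2 + 6·4 + 7·0) = (42, 30, 36)
w2 = Dw1 = (7·42 + 7·30 + 6·36; 7·42 + 4·30 + 6·36; 6·42 + 6·30 + 7·36) = (720, 630, 684)
w3 = Dw2 = (13554, 11664, 12888)
w4 = Dw3 = (253854, 218862, 241524)
Ratio at component: 253854 / 13554 = 18.7291

λ ≈ 18.7291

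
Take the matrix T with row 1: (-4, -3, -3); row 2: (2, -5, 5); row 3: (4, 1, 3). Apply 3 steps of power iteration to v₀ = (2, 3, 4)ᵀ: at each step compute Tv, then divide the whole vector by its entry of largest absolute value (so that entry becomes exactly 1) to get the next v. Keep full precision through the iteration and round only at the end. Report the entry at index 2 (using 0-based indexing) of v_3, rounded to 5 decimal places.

0.10476

Tv0 = (-29.000000, 9.000000, 23.000000); divide by -29.000000 → v1 = (1.000000, -0.310345, -0.793103)
Tv1 = (-0.689655, -0.413793, 1.310345); divide by 1.310345 → v2 = (-0.526316, -0.315789, 1.000000)
Tv2 = (0.052632, 5.526316, 0.578947); divide by 5.526316 → v3 = (0.009524, 1.000000, 0.104762)
Requested entry of v3: -22/-210 = 0.10476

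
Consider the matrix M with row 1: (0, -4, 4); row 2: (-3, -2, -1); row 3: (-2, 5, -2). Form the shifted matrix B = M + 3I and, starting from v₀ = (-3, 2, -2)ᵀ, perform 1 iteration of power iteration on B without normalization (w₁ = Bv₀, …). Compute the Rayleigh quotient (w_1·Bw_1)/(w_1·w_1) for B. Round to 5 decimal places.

B = M + 3I has rows (3, -4, 4); (-3, 1, -1); (-2, 5, 1)
w1 = Bv₀ = (3·(-3) + (-4)·2 + 4·(-2); (-3)·(-3) + 1·2 + (-1)·(-2); (-2)·(-3) + 5·2 + 1·(-2)) = (-25, 13, 14)
Bw1 = (-71, 74, 129)
w1·Bw1 = 4543; w1·w1 = 990; μ ≈ 4543/990 = 4.58889

4.58889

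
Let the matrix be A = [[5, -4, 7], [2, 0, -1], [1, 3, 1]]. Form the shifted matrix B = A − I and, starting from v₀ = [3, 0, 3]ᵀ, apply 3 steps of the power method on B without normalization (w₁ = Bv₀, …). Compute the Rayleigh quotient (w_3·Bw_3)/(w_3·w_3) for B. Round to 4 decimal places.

B = A − I has rows (4, -4, 7); (2, -1, -1); (1, 3, 0)
w1 = Bv₀ = (4·3 + (-4)·0 + 7·3; 2·3 + (-1)·0 + (-1)·3; 1·3 + 3·0 + 0·3) = (33, 3, 3)
w2 = Bw1 = (4·33 + (-4)·3 + 7·3; 2·33 + (-1)·3 + (-1)·3; 1·33 + 3·3 + 0·3) = (141, 60, 42)
w3 = Bw2 = (618, 180, 321)
Bw3 = (3999, 735, 1158)
w3·Bw3 = 2975400; w3·w3 = 517365; μ ≈ 2975400/517365 = 5.7511

μ ≈ 5.7511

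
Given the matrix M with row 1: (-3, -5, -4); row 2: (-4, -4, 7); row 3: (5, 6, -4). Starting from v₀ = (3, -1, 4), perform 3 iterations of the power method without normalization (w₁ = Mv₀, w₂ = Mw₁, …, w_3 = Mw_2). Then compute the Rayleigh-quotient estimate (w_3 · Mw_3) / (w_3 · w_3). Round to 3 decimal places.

-11.195

w1 = Mv₀ = ((-3)·3 + (-5)·(-1) + (-4)·4; (-4)·3 + (-4)·(-1) + 7·4; 5·3 + 6·(-1) + (-4)·4) = (-20, 20, -7)
w2 = Mw1 = ((-3)·(-20) + (-5)·20 + (-4)·(-7); (-4)·(-20) + (-4)·20 + 7·(-7); 5·(-20) + 6·20 + (-4)·(-7)) = (-12, -49, 48)
w3 = Mw2 = (89, 580, -546)
Mw3 = (-983, -6498, 6109)
w3·Mw3 = 89·(-983) + 580·(-6498) + (-546)·6109 = -7191841; w3·w3 = 89·89 + 580·580 + (-546)·(-546) = 642437
λ ≈ -7191841/642437 = -11.195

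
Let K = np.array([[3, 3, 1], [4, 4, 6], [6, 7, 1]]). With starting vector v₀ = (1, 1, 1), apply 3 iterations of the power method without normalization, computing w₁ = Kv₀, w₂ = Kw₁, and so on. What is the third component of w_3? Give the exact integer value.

1792

w1 = Kv₀ = (3·1 + 3·1 + 1·1; 4·1 + 4·1 + 6·1; 6·1 + 7·1 + 1·1) = (7, 14, 14)
w2 = Kw1 = (3·7 + 3·14 + 1·14; 4·7 + 4·14 + 6·14; 6·7 + 7·14 + 1·14) = (77, 168, 154)
w3 = Kw2 = (889, 1904, 1792)
The requested component of w3 is 1792.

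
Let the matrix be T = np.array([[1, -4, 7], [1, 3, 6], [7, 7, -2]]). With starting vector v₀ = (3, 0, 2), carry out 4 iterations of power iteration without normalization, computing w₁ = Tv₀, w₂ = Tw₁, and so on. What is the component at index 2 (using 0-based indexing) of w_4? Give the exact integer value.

w1 = Tv₀ = (1·3 + (-4)·0 + 7·2; 1·3 + 3·0 + 6·2; 7·3 + 7·0 + (-2)·2) = (17, 15, 17)
w2 = Tw1 = (1·17 + (-4)·15 + 7·17; 1·17 + 3·15 + 6·17; 7·17 + 7·15 + (-2)·17) = (76, 164, 190)
w3 = Tw2 = (750, 1708, 1300)
w4 = Tw3 = (3018, 13674, 14606)
The requested component of w4 is 14606.

14606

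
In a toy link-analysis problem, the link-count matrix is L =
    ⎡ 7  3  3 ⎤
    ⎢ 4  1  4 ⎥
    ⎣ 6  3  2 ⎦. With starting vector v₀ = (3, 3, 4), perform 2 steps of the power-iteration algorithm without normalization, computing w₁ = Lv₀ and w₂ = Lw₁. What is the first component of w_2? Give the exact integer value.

w1 = Lv₀ = (7·3 + 3·3 + 3·4; 4·3 + 1·3 + 4·4; 6·3 + 3·3 + 2·4) = (42, 31, 35)
w2 = Lw1 = (7·42 + 3·31 + 3·35; 4·42 + 1·31 + 4·35; 6·42 + 3·31 + 2·35) = (492, 339, 415)
The requested component of w2 is 492.

492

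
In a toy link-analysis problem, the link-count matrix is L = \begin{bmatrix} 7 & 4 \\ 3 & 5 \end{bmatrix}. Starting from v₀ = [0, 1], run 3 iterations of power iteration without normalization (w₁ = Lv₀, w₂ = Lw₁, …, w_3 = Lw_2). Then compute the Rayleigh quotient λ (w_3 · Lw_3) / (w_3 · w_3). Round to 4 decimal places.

λ ≈ 9.6224

w1 = Lv₀ = (7·0 + 4·1; 3·0 + 5·1) = (4, 5)
w2 = Lw1 = (7·4 + 4·5; 3·4 + 5·5) = (48, 37)
w3 = Lw2 = (484, 329)
Lw3 = (4704, 3097)
w3·Lw3 = 484·4704 + 329·3097 = 3295649; w3·w3 = 484·484 + 329·329 = 342497
λ ≈ 3295649/342497 = 9.6224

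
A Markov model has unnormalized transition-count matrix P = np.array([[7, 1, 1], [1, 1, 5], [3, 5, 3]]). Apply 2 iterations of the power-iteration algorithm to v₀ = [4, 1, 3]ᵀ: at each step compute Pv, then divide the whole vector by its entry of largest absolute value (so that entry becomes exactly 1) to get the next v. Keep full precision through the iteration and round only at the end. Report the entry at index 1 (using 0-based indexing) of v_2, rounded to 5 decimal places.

0.66423

Pv0 = (32.000000, 20.000000, 26.000000); divide by 32.000000 → v1 = (1.000000, 0.625000, 0.812500)
Pv1 = (8.437500, 5.687500, 8.562500); divide by 8.562500 → v2 = (0.985401, 0.664234, 1.000000)
Requested entry of v2: 182/274 = 0.66423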